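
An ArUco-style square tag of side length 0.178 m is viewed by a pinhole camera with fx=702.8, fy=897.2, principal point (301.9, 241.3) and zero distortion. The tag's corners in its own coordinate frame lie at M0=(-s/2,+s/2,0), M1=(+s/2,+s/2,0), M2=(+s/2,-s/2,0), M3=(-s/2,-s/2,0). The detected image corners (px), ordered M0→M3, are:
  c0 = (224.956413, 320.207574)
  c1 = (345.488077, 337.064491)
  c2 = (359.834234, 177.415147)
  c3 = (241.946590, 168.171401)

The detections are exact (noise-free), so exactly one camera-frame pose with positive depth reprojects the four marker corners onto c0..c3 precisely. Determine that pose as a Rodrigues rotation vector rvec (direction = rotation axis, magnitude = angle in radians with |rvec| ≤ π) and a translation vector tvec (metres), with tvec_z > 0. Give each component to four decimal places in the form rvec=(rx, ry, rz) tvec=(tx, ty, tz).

Intrinsics K: fx=702.8, fy=897.2, cx=301.9, cy=241.3
Marker side s = 0.178 m; corners in marker frame (Z=0):
  M0 = (-0.0890, +0.0890, 0)
  M1 = (+0.0890, +0.0890, 0)
  M2 = (+0.0890, -0.0890, 0)
  M3 = (-0.0890, -0.0890, 0)
Detected image corners:
  c0 = (224.956413, 320.207574) px
  c1 = (345.488077, 337.064491) px
  c2 = (359.834234, 177.415147) px
  c3 = (241.946590, 168.171401) px
Planar DLT: solve 8×8 A·h = b for H (H[2,2]=1):
  H  [+593.08376 -134.77053 +291.78184]
  H  [+7.54269 +835.17881 +249.46084]
  H  [-0.26114 -0.15893 +1.00000]
B = K⁻¹H; ‖b₁‖=0.994201, ‖b₂‖=0.994201; λ = 2/(‖b₁‖+‖b₂‖) = 1.005833, sign → tz>0 ⇒ λ=+1.005833
r₁ = λ·B[:,0] = (+0.96164,+0.07910,-0.26266); r₂ = λ·B[:,1] = (-0.12421,+0.97929,-0.15985)
r₃ = r₁×r₂ = (+0.24458,+0.18635,+0.95155); SVD([r₁ r₂ r₃]) → R = UVᵀ:
  R  [+0.96164 -0.12421 +0.24458]
  R  [+0.07910 +0.97929 +0.18635]
  R  [-0.26266 -0.15985 +0.95155]
t = (-0.01448, +0.00915, +1.00583) m
tr R = 2.892489; θ = arccos((tr R − 1)/2) = 0.329375 rad = 18.872°
axis k = ((R−Rᵀ)₃₂, (R−Rᵀ)₁₃, (R−Rᵀ)₂₁) / (2 sinθ) = (-0.535167, +0.784106, +0.314283)
rvec = θ·k = (-0.176271, +0.258265, +0.103517)

rvec=(-0.1763, 0.2583, 0.1035) tvec=(-0.0145, 0.0091, 1.0058)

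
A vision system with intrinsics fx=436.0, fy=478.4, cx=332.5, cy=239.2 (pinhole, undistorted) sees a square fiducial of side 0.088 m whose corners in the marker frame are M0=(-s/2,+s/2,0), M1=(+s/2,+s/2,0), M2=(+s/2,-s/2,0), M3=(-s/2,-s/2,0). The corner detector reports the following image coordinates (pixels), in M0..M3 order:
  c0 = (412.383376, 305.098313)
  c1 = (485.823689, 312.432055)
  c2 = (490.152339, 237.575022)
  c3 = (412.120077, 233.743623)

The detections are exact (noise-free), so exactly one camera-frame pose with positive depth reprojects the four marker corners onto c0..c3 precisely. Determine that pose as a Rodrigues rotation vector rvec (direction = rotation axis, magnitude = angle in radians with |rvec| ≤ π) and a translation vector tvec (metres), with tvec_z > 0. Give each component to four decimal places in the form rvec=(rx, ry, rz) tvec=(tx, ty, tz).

rvec=(0.3687, 0.3230, -0.0102) tvec=(0.1401, 0.0372, 0.5238)

Intrinsics K: fx=436.0, fy=478.4, cx=332.5, cy=239.2
Marker side s = 0.088 m; corners in marker frame (Z=0):
  M0 = (-0.0440, +0.0440, 0)
  M1 = (+0.0440, +0.0440, 0)
  M2 = (+0.0440, -0.0440, 0)
  M3 = (-0.0440, -0.0440, 0)
Detected image corners:
  c0 = (412.383376, 305.098313) px
  c1 = (485.823689, 312.432055) px
  c2 = (490.152339, 237.575022) px
  c3 = (412.120077, 233.743623) px
Planar DLT: solve 8×8 A·h = b for H (H[2,2]=1):
  H  [+591.68609 +280.51398 +449.09706]
  H  [-98.15621 +1013.42435 +273.22148]
  H  [-0.59580 +0.67300 +1.00000]
B = K⁻¹H; ‖b₁‖=1.909162, ‖b₂‖=1.909162; λ = 2/(‖b₁‖+‖b₂‖) = 0.523790, sign → tz>0 ⇒ λ=+0.523790
r₁ = λ·B[:,0] = (+0.94882,+0.04857,-0.31207); r₂ = λ·B[:,1] = (+0.06817,+0.93332,+0.35251)
r₃ = r₁×r₂ = (+0.30839,-0.35574,+0.88224); SVD([r₁ r₂ r₃]) → R = UVᵀ:
  R  [+0.94882 +0.06817 +0.30839]
  R  [+0.04857 +0.93332 -0.35574]
  R  [-0.31207 +0.35251 +0.88224]
t = (+0.14007, +0.03725, +0.52379) m
tr R = 2.764379; θ = arccos((tr R − 1)/2) = 0.490305 rad = 28.092°
axis k = ((R−Rᵀ)₃₂, (R−Rᵀ)₁₃, (R−Rᵀ)₂₁) / (2 sinθ) = (+0.752023, +0.658809, -0.020812)
rvec = θ·k = (+0.368720, +0.323017, -0.010204)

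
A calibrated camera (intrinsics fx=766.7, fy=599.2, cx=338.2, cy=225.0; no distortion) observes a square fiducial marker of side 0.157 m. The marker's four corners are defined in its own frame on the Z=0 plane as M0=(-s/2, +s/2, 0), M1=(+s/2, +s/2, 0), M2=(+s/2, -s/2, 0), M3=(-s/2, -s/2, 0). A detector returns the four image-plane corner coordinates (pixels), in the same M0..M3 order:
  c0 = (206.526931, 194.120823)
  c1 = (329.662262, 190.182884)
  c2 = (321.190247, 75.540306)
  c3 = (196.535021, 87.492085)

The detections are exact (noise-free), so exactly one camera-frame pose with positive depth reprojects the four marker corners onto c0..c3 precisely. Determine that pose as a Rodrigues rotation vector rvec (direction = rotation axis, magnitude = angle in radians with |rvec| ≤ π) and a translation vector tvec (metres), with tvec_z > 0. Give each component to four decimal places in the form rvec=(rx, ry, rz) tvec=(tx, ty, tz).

rvec=(0.1063, 0.3984, -0.0368) tvec=(-0.0861, -0.1254, 0.8581)

Intrinsics K: fx=766.7, fy=599.2, cx=338.2, cy=225.0
Marker side s = 0.157 m; corners in marker frame (Z=0):
  M0 = (-0.0785, +0.0785, 0)
  M1 = (+0.0785, +0.0785, 0)
  M2 = (+0.0785, -0.0785, 0)
  M3 = (-0.0785, -0.0785, 0)
Detected image corners:
  c0 = (206.526931, 194.120823) px
  c1 = (329.662262, 190.182884) px
  c2 = (321.190247, 75.540306) px
  c3 = (196.535021, 87.492085) px
Planar DLT: solve 8×8 A·h = b for H (H[2,2]=1):
  H  [+669.65676 +88.46228 +261.31468]
  H  [-112.41087 +719.09154 +137.46138]
  H  [-0.45333 +0.11192 +1.00000]
B = K⁻¹H; ‖b₁‖=1.165328, ‖b₂‖=1.165328; λ = 2/(‖b₁‖+‖b₂‖) = 0.858128, sign → tz>0 ⇒ λ=+0.858128
r₁ = λ·B[:,0] = (+0.92111,-0.01491,-0.38901); r₂ = λ·B[:,1] = (+0.05665,+0.99376,+0.09604)
r₃ = r₁×r₂ = (+0.38516,-0.11050,+0.91621); SVD([r₁ r₂ r₃]) → R = UVᵀ:
  R  [+0.92111 +0.05665 +0.38516]
  R  [-0.01491 +0.99376 -0.11050]
  R  [-0.38901 +0.09604 +0.91621]
t = (-0.08605, -0.12537, +0.85813) m
tr R = 2.831087; θ = arccos((tr R − 1)/2) = 0.413939 rad = 23.717°
axis k = ((R−Rᵀ)₃₂, (R−Rᵀ)₁₃, (R−Rᵀ)₂₁) / (2 sinθ) = (+0.256749, +0.962376, -0.088954)
rvec = θ·k = (+0.106278, +0.398365, -0.036822)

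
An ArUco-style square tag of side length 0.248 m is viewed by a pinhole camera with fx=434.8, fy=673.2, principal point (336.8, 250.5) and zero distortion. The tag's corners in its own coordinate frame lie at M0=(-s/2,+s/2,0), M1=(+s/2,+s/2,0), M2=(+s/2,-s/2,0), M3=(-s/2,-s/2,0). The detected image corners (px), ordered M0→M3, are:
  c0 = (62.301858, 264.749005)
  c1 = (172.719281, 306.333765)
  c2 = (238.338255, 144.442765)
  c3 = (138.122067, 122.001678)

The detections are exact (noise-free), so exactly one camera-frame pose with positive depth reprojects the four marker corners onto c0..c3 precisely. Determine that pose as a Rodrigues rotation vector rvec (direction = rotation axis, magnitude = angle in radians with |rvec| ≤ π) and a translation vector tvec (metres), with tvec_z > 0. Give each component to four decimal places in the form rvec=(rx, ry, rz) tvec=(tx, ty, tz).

Intrinsics K: fx=434.8, fy=673.2, cx=336.8, cy=250.5
Marker side s = 0.248 m; corners in marker frame (Z=0):
  M0 = (-0.1240, +0.1240, 0)
  M1 = (+0.1240, +0.1240, 0)
  M2 = (+0.1240, -0.1240, 0)
  M3 = (-0.1240, -0.1240, 0)
Detected image corners:
  c0 = (62.301858, 264.749005) px
  c1 = (172.719281, 306.333765) px
  c2 = (238.338255, 144.442765) px
  c3 = (138.122067, 122.001678) px
Planar DLT: solve 8×8 A·h = b for H (H[2,2]=1):
  H  [+366.13748 -384.01971 +153.24851]
  H  [+48.09363 +478.30345 +202.59453]
  H  [-0.37217 -0.64048 +1.00000]
B = K⁻¹H; ‖b₁‖=1.208433, ‖b₂‖=1.208433; λ = 2/(‖b₁‖+‖b₂‖) = 0.827518, sign → tz>0 ⇒ λ=+0.827518
r₁ = λ·B[:,0] = (+0.93540,+0.17372,-0.30798); r₂ = λ·B[:,1] = (-0.32032,+0.78516,-0.53001)
r₃ = r₁×r₂ = (+0.14974,+0.59442,+0.79009); SVD([r₁ r₂ r₃]) → R = UVᵀ:
  R  [+0.93540 -0.32032 +0.14974]
  R  [+0.17372 +0.78516 +0.59442]
  R  [-0.30798 -0.53001 +0.79009]
t = (-0.34934, -0.05889, +0.82752) m
tr R = 2.510651; θ = arccos((tr R − 1)/2) = 0.714645 rad = 40.946°
axis k = ((R−Rᵀ)₃₂, (R−Rᵀ)₁₃, (R−Rᵀ)₂₁) / (2 sinθ) = (-0.857890, +0.349216, +0.376927)
rvec = θ·k = (-0.613087, +0.249565, +0.269369)

rvec=(-0.6131, 0.2496, 0.2694) tvec=(-0.3493, -0.0589, 0.8275)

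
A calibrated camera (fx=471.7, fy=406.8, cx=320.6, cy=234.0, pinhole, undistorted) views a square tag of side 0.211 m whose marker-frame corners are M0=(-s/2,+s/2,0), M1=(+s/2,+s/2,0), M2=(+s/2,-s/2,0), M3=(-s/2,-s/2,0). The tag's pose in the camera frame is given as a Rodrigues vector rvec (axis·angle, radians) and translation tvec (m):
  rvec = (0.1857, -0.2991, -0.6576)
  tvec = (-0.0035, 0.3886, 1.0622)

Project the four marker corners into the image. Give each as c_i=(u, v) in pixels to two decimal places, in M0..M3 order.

Intrinsics K: fx=471.7, fy=406.8, cx=320.6, cy=234.0
Marker side s = 0.211 m; corners in marker frame (Z=0):
  M0 = (-0.1055, +0.1055, 0)
  M1 = (+0.1055, +0.1055, 0)
  M2 = (+0.1055, -0.1055, 0)
  M3 = (-0.1055, -0.1055, 0)
rvec = (0.1857, -0.2991, -0.6576), |rvec| = θ = 0.74591 rad = 42.738°
Rodrigues: sinθ=0.67864, 1−cosθ=0.26553; R = I + sinθ·[k]× + (1−cosθ)·[k]×²:
    [+0.75093 +0.57179 -0.33040]
    [-0.62480 +0.77716 -0.07508]
    [+0.21385 +0.26282 +0.94085]
t = (-0.0035, 0.3886, 1.0622) m
M0: Pc = R·M0+t = (-0.02240, +0.53651, +1.06737); u = 471.7·(-0.02240)/1.06737 + 320.6 = 310.7011, v = 406.8·(+0.53651)/1.06737 + 234.0 = 438.4763
M1: Pc = R·M1+t = (+0.13605, +0.40467, +1.11249); u = 471.7·(+0.13605)/1.11249 + 320.6 = 378.2843, v = 406.8·(+0.40467)/1.11249 + 234.0 = 381.9759
M2: Pc = R·M2+t = (+0.01540, +0.24069, +1.05703); u = 471.7·(+0.01540)/1.05703 + 320.6 = 327.4719, v = 406.8·(+0.24069)/1.05703 + 234.0 = 326.6307
M3: Pc = R·M3+t = (-0.14305, +0.37253, +1.01191); u = 471.7·(-0.14305)/1.01191 + 320.6 = 253.9193, v = 406.8·(+0.37253)/1.01191 + 234.0 = 383.7596

c0=(310.70, 438.48) c1=(378.28, 381.98) c2=(327.47, 326.63) c3=(253.92, 383.76)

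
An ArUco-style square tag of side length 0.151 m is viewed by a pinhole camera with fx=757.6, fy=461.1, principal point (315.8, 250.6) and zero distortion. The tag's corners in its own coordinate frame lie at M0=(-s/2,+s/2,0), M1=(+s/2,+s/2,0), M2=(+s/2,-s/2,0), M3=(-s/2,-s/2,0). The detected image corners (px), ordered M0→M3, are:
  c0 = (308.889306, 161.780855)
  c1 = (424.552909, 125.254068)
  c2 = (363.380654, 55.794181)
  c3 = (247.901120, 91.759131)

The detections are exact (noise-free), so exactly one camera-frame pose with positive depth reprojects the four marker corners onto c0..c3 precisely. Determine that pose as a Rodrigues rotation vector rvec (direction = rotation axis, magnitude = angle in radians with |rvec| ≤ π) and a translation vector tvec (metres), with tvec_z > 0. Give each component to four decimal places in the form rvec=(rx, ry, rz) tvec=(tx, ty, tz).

Intrinsics K: fx=757.6, fy=461.1, cx=315.8, cy=250.6
Marker side s = 0.151 m; corners in marker frame (Z=0):
  M0 = (-0.0755, +0.0755, 0)
  M1 = (+0.0755, +0.0755, 0)
  M2 = (+0.0755, -0.0755, 0)
  M3 = (-0.0755, -0.0755, 0)
Detected image corners:
  c0 = (308.889306, 161.780855) px
  c1 = (424.552909, 125.254068) px
  c2 = (363.380654, 55.794181) px
  c3 = (247.901120, 91.759131) px
Planar DLT: solve 8×8 A·h = b for H (H[2,2]=1):
  H  [+777.99829 +394.28819 +336.27476]
  H  [-235.95442 +458.55201 +108.51565]
  H  [+0.03755 -0.03040 +1.00000]
B = K⁻¹H; ‖b₁‖=1.143347, ‖b₂‖=1.143347; λ = 2/(‖b₁‖+‖b₂‖) = 0.874625, sign → tz>0 ⇒ λ=+0.874625
r₁ = λ·B[:,0] = (+0.88448,-0.46542,+0.03285); r₂ = λ·B[:,1] = (+0.46627,+0.88424,-0.02658)
r₃ = r₁×r₂ = (-0.01667,+0.03883,+0.99911); SVD([r₁ r₂ r₃]) → R = UVᵀ:
  R  [+0.88448 +0.46627 -0.01667]
  R  [-0.46542 +0.88424 +0.03883]
  R  [+0.03285 -0.02658 +0.99911]
t = (+0.02364, -0.26951, +0.87463) m
tr R = 2.767830; θ = arccos((tr R − 1)/2) = 0.486628 rad = 27.882°
axis k = ((R−Rᵀ)₃₂, (R−Rᵀ)₁₃, (R−Rᵀ)₂₁) / (2 sinθ) = (-0.069939, -0.052943, -0.996145)
rvec = θ·k = (-0.034034, -0.025763, -0.484752)

rvec=(-0.0340, -0.0258, -0.4848) tvec=(0.0236, -0.2695, 0.8746)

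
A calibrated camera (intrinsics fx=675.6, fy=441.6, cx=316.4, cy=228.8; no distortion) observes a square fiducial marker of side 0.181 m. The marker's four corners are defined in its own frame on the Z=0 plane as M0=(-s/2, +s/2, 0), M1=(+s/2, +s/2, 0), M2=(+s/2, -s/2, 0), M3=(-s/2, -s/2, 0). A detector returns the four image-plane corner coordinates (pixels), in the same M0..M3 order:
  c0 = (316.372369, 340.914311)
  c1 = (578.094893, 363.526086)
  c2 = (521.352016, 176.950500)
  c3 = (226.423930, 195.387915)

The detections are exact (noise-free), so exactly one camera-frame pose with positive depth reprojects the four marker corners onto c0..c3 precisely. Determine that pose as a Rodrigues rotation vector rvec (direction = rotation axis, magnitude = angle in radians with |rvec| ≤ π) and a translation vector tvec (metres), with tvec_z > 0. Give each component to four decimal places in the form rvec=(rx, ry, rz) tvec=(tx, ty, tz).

rvec=(0.5116, 0.5647, -0.1863) tvec=(0.0477, 0.0436, 0.4017)

Intrinsics K: fx=675.6, fy=441.6, cx=316.4, cy=228.8
Marker side s = 0.181 m; corners in marker frame (Z=0):
  M0 = (-0.0905, +0.0905, 0)
  M1 = (+0.0905, +0.0905, 0)
  M2 = (+0.0905, -0.0905, 0)
  M3 = (-0.0905, -0.0905, 0)
Detected image corners:
  c0 = (316.372369, 340.914311) px
  c1 = (578.094893, 363.526086) px
  c2 = (521.352016, 176.950500) px
  c3 = (226.423930, 195.387915) px
Planar DLT: solve 8×8 A·h = b for H (H[2,2]=1):
  H  [+963.20408 +836.44712 +396.59126]
  H  [-349.09950 +1178.49882 +276.74699]
  H  [-1.37864 +1.02245 +1.00000]
B = K⁻¹H; ‖b₁‖=2.489373, ‖b₂‖=2.489373; λ = 2/(‖b₁‖+‖b₂‖) = 0.401708, sign → tz>0 ⇒ λ=+0.401708
r₁ = λ·B[:,0] = (+0.83208,-0.03062,-0.55381); r₂ = λ·B[:,1] = (+0.30499,+0.85923,+0.41073)
r₃ = r₁×r₂ = (+0.46328,-0.51067,+0.72429); SVD([r₁ r₂ r₃]) → R = UVᵀ:
  R  [+0.83208 +0.30499 +0.46328]
  R  [-0.03062 +0.85923 -0.51067]
  R  [-0.55381 +0.41073 +0.72429]
t = (+0.04768, +0.04362, +0.40171) m
tr R = 2.415604; θ = arccos((tr R − 1)/2) = 0.784415 rad = 44.944°
axis k = ((R−Rᵀ)₃₂, (R−Rᵀ)₁₃, (R−Rᵀ)₂₁) / (2 sinθ) = (+0.652163, +0.719897, -0.237551)
rvec = θ·k = (+0.511567, +0.564698, -0.186339)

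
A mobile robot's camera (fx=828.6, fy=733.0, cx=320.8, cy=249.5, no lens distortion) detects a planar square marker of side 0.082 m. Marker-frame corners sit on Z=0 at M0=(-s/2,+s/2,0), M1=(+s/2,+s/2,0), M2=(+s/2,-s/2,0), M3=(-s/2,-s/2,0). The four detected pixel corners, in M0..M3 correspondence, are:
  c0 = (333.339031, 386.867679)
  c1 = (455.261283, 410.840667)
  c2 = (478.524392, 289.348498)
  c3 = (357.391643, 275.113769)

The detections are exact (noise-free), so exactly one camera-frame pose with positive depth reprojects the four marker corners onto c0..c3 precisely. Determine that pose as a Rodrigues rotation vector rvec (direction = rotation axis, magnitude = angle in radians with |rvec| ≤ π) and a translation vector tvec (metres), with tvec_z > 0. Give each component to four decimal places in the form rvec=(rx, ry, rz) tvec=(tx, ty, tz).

Intrinsics K: fx=828.6, fy=733.0, cx=320.8, cy=249.5
Marker side s = 0.082 m; corners in marker frame (Z=0):
  M0 = (-0.0410, +0.0410, 0)
  M1 = (+0.0410, +0.0410, 0)
  M2 = (+0.0410, -0.0410, 0)
  M3 = (-0.0410, -0.0410, 0)
Detected image corners:
  c0 = (333.339031, 386.867679) px
  c1 = (455.261283, 410.840667) px
  c2 = (478.524392, 289.348498) px
  c3 = (357.391643, 275.113769) px
Planar DLT: solve 8×8 A·h = b for H (H[2,2]=1):
  H  [+1086.30977 -397.90593 +403.83228]
  H  [-99.46162 +1328.29251 +339.51825]
  H  [-0.97427 -0.26889 +1.00000]
B = K⁻¹H; ‖b₁‖=1.958997, ‖b₂‖=1.958997; λ = 2/(‖b₁‖+‖b₂‖) = 0.510465, sign → tz>0 ⇒ λ=+0.510465
r₁ = λ·B[:,0] = (+0.86178,+0.10002,-0.49733); r₂ = λ·B[:,1] = (-0.19199,+0.97175,-0.13726)
r₃ = r₁×r₂ = (+0.46955,+0.21377,+0.85663); SVD([r₁ r₂ r₃]) → R = UVᵀ:
  R  [+0.86178 -0.19199 +0.46955]
  R  [+0.10002 +0.97175 +0.21377]
  R  [-0.49733 -0.13726 +0.85663]
t = (+0.05115, +0.06269, +0.51047) m
tr R = 2.690160; θ = arccos((tr R − 1)/2) = 0.564081 rad = 32.319°
axis k = ((R−Rᵀ)₃₂, (R−Rᵀ)₁₃, (R−Rᵀ)₂₁) / (2 sinθ) = (-0.328284, +0.904241, +0.273090)
rvec = θ·k = (-0.185179, +0.510065, +0.154045)

rvec=(-0.1852, 0.5101, 0.1540) tvec=(0.0512, 0.0627, 0.5105)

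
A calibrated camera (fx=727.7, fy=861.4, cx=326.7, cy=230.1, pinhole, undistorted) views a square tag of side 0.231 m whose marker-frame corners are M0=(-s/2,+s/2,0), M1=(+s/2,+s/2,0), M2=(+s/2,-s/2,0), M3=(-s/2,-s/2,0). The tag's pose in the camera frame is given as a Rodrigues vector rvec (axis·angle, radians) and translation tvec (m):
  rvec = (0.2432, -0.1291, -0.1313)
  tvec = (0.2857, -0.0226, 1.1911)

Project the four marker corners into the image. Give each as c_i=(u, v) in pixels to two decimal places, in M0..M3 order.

Intrinsics K: fx=727.7, fy=861.4, cx=326.7, cy=230.1
Marker side s = 0.231 m; corners in marker frame (Z=0):
  M0 = (-0.1155, +0.1155, 0)
  M1 = (+0.1155, +0.1155, 0)
  M2 = (+0.1155, -0.1155, 0)
  M3 = (-0.1155, -0.1155, 0)
rvec = (0.2432, -0.1291, -0.1313), |rvec| = θ = 0.30505 rad = 17.478°
Rodrigues: sinθ=0.30034, 1−cosθ=0.04617; R = I + sinθ·[k]× + (1−cosθ)·[k]×²:
    [+0.98318 +0.11370 -0.14295]
    [-0.14485 +0.96210 -0.23104]
    [+0.11126 +0.24786 +0.96239]
t = (0.2857, -0.0226, 1.1911) m
M0: Pc = R·M0+t = (+0.18527, +0.10525, +1.20688); u = 727.7·(+0.18527)/1.20688 + 326.7 = 438.4136, v = 861.4·(+0.10525)/1.20688 + 230.1 = 305.2237
M1: Pc = R·M1+t = (+0.41239, +0.07179, +1.23258); u = 727.7·(+0.41239)/1.23258 + 326.7 = 570.1696, v = 861.4·(+0.07179)/1.23258 + 230.1 = 280.2730
M2: Pc = R·M2+t = (+0.38613, -0.15045, +1.17532); u = 727.7·(+0.38613)/1.17532 + 326.7 = 565.7688, v = 861.4·(-0.15045)/1.17532 + 230.1 = 119.8323
M3: Pc = R·M3+t = (+0.15901, -0.11699, +1.14962); u = 727.7·(+0.15901)/1.14962 + 326.7 = 427.3526, v = 861.4·(-0.11699)/1.14962 + 230.1 = 142.4386

c0=(438.41, 305.22) c1=(570.17, 280.27) c2=(565.77, 119.83) c3=(427.35, 142.44)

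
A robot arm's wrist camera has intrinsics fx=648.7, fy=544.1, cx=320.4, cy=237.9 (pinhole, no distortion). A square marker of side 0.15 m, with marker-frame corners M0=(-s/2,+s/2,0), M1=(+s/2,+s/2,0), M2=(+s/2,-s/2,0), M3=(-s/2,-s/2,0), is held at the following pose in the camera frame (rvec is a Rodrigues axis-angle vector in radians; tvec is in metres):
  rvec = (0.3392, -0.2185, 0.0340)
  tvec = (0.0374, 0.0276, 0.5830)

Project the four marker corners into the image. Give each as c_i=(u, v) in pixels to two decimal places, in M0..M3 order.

Intrinsics K: fx=648.7, fy=544.1, cx=320.4, cy=237.9
Marker side s = 0.15 m; corners in marker frame (Z=0):
  M0 = (-0.0750, +0.0750, 0)
  M1 = (+0.0750, +0.0750, 0)
  M2 = (+0.0750, -0.0750, 0)
  M3 = (-0.0750, -0.0750, 0)
rvec = (0.3392, -0.2185, 0.0340), |rvec| = θ = 0.40491 rad = 23.200°
Rodrigues: sinθ=0.39394, 1−cosθ=0.08086; R = I + sinθ·[k]× + (1−cosθ)·[k]×²:
    [+0.97588 -0.06963 -0.20689]
    [-0.00348 +0.94268 -0.33367]
    [+0.21827 +0.32634 +0.91971]
t = (0.0374, 0.0276, 0.5830) m
M0: Pc = R·M0+t = (-0.04101, +0.09856, +0.59111); u = 648.7·(-0.04101)/0.59111 + 320.4 = 275.3902, v = 544.1·(+0.09856)/0.59111 + 237.9 = 328.6241
M1: Pc = R·M1+t = (+0.10537, +0.09804, +0.62385); u = 648.7·(+0.10537)/0.62385 + 320.4 = 429.9667, v = 544.1·(+0.09804)/0.62385 + 237.9 = 323.4081
M2: Pc = R·M2+t = (+0.11581, -0.04336, +0.57489); u = 648.7·(+0.11581)/0.57489 + 320.4 = 451.0820, v = 544.1·(-0.04336)/0.57489 + 237.9 = 196.8608
M3: Pc = R·M3+t = (-0.03057, -0.04284, +0.54215); u = 648.7·(-0.03057)/0.54215 + 320.4 = 283.8237, v = 544.1·(-0.04284)/0.54215 + 237.9 = 194.9057

c0=(275.39, 328.62) c1=(429.97, 323.41) c2=(451.08, 196.86) c3=(283.82, 194.91)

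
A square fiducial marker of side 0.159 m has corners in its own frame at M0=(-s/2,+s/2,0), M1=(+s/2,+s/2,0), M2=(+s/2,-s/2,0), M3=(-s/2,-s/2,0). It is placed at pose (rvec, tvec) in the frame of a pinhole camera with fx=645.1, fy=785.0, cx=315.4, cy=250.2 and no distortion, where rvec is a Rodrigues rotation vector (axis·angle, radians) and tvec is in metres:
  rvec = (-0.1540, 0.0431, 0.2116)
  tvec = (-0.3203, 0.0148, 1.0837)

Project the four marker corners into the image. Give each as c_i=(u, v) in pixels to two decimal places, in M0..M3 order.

Intrinsics K: fx=645.1, fy=785.0, cx=315.4, cy=250.2
Marker side s = 0.159 m; corners in marker frame (Z=0):
  M0 = (-0.0795, +0.0795, 0)
  M1 = (+0.0795, +0.0795, 0)
  M2 = (+0.0795, -0.0795, 0)
  M3 = (-0.0795, -0.0795, 0)
rvec = (-0.1540, 0.0431, 0.2116), |rvec| = θ = 0.26523 rad = 15.197°
Rodrigues: sinθ=0.26213, 1−cosθ=0.03497; R = I + sinθ·[k]× + (1−cosθ)·[k]×²:
    [+0.97682 -0.21243 +0.02640]
    [+0.20583 +0.96596 +0.15673]
    [-0.05879 -0.14767 +0.98729]
t = (-0.3203, 0.0148, 1.0837) m
M0: Pc = R·M0+t = (-0.41485, +0.07523, +1.07663); u = 645.1·(-0.41485)/1.07663 + 315.4 = 66.8323, v = 785.0·(+0.07523)/1.07663 + 250.2 = 305.0520
M1: Pc = R·M1+t = (-0.25953, +0.10796, +1.06729); u = 645.1·(-0.25953)/1.06729 + 315.4 = 158.5318, v = 785.0·(+0.10796)/1.06729 + 250.2 = 329.6033
M2: Pc = R·M2+t = (-0.22575, -0.04563, +1.09077); u = 645.1·(-0.22575)/1.09077 + 315.4 = 181.8842, v = 785.0·(-0.04563)/1.09077 + 250.2 = 217.3610
M3: Pc = R·M3+t = (-0.38107, -0.07836, +1.10011); u = 645.1·(-0.38107)/1.10011 + 315.4 = 91.9433, v = 785.0·(-0.07836)/1.10011 + 250.2 = 194.2875

c0=(66.83, 305.05) c1=(158.53, 329.60) c2=(181.88, 217.36) c3=(91.94, 194.29)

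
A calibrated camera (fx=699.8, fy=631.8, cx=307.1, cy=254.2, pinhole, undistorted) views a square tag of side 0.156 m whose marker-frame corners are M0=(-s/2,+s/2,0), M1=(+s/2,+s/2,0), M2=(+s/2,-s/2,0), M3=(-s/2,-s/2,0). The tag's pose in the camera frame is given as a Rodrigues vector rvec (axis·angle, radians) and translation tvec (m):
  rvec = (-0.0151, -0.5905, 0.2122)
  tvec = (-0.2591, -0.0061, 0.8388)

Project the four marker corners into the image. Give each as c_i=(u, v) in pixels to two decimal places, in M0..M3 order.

c0=(8.23, 297.68) c1=(138.44, 316.24) c2=(164.55, 206.82) c3=(39.03, 176.80)

Intrinsics K: fx=699.8, fy=631.8, cx=307.1, cy=254.2
Marker side s = 0.156 m; corners in marker frame (Z=0):
  M0 = (-0.0780, +0.0780, 0)
  M1 = (+0.0780, +0.0780, 0)
  M2 = (+0.0780, -0.0780, 0)
  M3 = (-0.0780, -0.0780, 0)
rvec = (-0.0151, -0.5905, 0.2122), |rvec| = θ = 0.62765 rad = 35.962°
Rodrigues: sinθ=0.58725, 1−cosθ=0.19059; R = I + sinθ·[k]× + (1−cosθ)·[k]×²:
    [+0.80952 -0.19423 -0.55404]
    [+0.20285 +0.97810 -0.04649]
    [+0.55094 -0.07475 +0.83119]
t = (-0.2591, -0.0061, 0.8388) m
M0: Pc = R·M0+t = (-0.33739, +0.05437, +0.79000); u = 699.8·(-0.33739)/0.79000 + 307.1 = 8.2291, v = 631.8·(+0.05437)/0.79000 + 254.2 = 297.6821
M1: Pc = R·M1+t = (-0.21111, +0.08601, +0.87594); u = 699.8·(-0.21111)/0.87594 + 307.1 = 138.4442, v = 631.8·(+0.08601)/0.87594 + 254.2 = 316.2407
M2: Pc = R·M2+t = (-0.18081, -0.06657, +0.88760); u = 699.8·(-0.18081)/0.88760 + 307.1 = 164.5483, v = 631.8·(-0.06657)/0.88760 + 254.2 = 206.8154
M3: Pc = R·M3+t = (-0.30709, -0.09821, +0.80166); u = 699.8·(-0.30709)/0.80166 + 307.1 = 39.0259, v = 631.8·(-0.09821)/0.80166 + 254.2 = 176.7953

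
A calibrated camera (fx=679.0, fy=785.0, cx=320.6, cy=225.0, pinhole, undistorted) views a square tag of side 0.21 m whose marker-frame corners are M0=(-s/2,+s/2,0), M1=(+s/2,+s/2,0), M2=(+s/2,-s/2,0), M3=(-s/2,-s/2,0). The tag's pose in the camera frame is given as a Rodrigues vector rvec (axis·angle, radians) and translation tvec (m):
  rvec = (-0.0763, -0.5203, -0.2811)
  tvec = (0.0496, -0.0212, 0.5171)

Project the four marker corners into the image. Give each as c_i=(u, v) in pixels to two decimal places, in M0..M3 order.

Intrinsics K: fx=679.0, fy=785.0, cx=320.6, cy=225.0
Marker side s = 0.21 m; corners in marker frame (Z=0):
  M0 = (-0.1050, +0.1050, 0)
  M1 = (+0.1050, +0.1050, 0)
  M2 = (+0.1050, -0.1050, 0)
  M3 = (-0.1050, -0.1050, 0)
rvec = (-0.0763, -0.5203, -0.2811), |rvec| = θ = 0.59628 rad = 34.164°
Rodrigues: sinθ=0.56157, 1−cosθ=0.17257; R = I + sinθ·[k]× + (1−cosθ)·[k]×²:
    [+0.83026 +0.28400 -0.47960]
    [-0.24547 +0.95882 +0.14285]
    [+0.50042 -0.00087 +0.86578]
t = (0.0496, -0.0212, 0.5171) m
M0: Pc = R·M0+t = (-0.00776, +0.10525, +0.46446); u = 679.0·(-0.00776)/0.46446 + 320.6 = 309.2610, v = 785.0·(+0.10525)/0.46446 + 225.0 = 402.8859
M1: Pc = R·M1+t = (+0.16660, +0.05370, +0.56955); u = 679.0·(+0.16660)/0.56955 + 320.6 = 519.2112, v = 785.0·(+0.05370)/0.56955 + 225.0 = 299.0164
M2: Pc = R·M2+t = (+0.10696, -0.14765, +0.56974); u = 679.0·(+0.10696)/0.56974 + 320.6 = 448.0685, v = 785.0·(-0.14765)/0.56974 + 225.0 = 21.5625
M3: Pc = R·M3+t = (-0.06740, -0.09610, +0.46465); u = 679.0·(-0.06740)/0.46465 + 320.6 = 222.1108, v = 785.0·(-0.09610)/0.46465 + 225.0 = 62.6397

c0=(309.26, 402.89) c1=(519.21, 299.02) c2=(448.07, 21.56) c3=(222.11, 62.64)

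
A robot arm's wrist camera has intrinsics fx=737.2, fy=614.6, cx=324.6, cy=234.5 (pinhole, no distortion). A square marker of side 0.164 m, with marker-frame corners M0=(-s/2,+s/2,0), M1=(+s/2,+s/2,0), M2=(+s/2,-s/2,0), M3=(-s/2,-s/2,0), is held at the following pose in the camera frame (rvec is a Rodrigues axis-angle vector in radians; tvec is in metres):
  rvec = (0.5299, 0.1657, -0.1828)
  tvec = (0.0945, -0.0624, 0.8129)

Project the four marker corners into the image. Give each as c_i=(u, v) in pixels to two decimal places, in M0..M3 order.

Intrinsics K: fx=737.2, fy=614.6, cx=324.6, cy=234.5
Marker side s = 0.164 m; corners in marker frame (Z=0):
  M0 = (-0.0820, +0.0820, 0)
  M1 = (+0.0820, +0.0820, 0)
  M2 = (+0.0820, -0.0820, 0)
  M3 = (-0.0820, -0.0820, 0)
rvec = (0.5299, 0.1657, -0.1828), |rvec| = θ = 0.58452 rad = 33.491°
Rodrigues: sinθ=0.55180, 1−cosθ=0.16602; R = I + sinθ·[k]× + (1−cosθ)·[k]×²:
    [+0.97042 +0.21523 +0.10935]
    [-0.12990 +0.84732 -0.51496]
    [-0.20349 +0.48552 +0.85021]
t = (0.0945, -0.0624, 0.8129) m
M0: Pc = R·M0+t = (+0.03257, +0.01773, +0.86940); u = 737.2·(+0.03257)/0.86940 + 324.6 = 352.2214, v = 614.6·(+0.01773)/0.86940 + 234.5 = 247.0351
M1: Pc = R·M1+t = (+0.19172, -0.00357, +0.83603); u = 737.2·(+0.19172)/0.83603 + 324.6 = 493.6601, v = 614.6·(-0.00357)/0.83603 + 234.5 = 231.8742
M2: Pc = R·M2+t = (+0.15643, -0.14253, +0.75640); u = 737.2·(+0.15643)/0.75640 + 324.6 = 477.0545, v = 614.6·(-0.14253)/0.75640 + 234.5 = 118.6883
M3: Pc = R·M3+t = (-0.00272, -0.12123, +0.78977); u = 737.2·(-0.00272)/0.78977 + 324.6 = 322.0577, v = 614.6·(-0.12123)/0.78977 + 234.5 = 140.1605

c0=(352.22, 247.04) c1=(493.66, 231.87) c2=(477.05, 118.69) c3=(322.06, 140.16)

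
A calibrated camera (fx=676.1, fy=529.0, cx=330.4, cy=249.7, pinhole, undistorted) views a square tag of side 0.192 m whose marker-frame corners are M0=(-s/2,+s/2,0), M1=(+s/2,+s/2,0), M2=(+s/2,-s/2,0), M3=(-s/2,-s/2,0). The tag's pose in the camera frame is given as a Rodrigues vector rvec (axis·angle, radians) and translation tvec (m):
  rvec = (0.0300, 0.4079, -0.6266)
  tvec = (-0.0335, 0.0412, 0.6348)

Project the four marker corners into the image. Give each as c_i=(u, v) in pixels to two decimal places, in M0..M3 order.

c0=(280.74, 388.15) c1=(436.14, 308.09) c2=(309.96, 170.53) c3=(172.24, 263.20)

Intrinsics K: fx=676.1, fy=529.0, cx=330.4, cy=249.7
Marker side s = 0.192 m; corners in marker frame (Z=0):
  M0 = (-0.0960, +0.0960, 0)
  M1 = (+0.0960, +0.0960, 0)
  M2 = (+0.0960, -0.0960, 0)
  M3 = (-0.0960, -0.0960, 0)
rvec = (0.0300, 0.4079, -0.6266), |rvec| = θ = 0.74827 rad = 42.873°
Rodrigues: sinθ=0.68037, 1−cosθ=0.26713; R = I + sinθ·[k]× + (1−cosθ)·[k]×²:
    [+0.73330 +0.57558 +0.36192]
    [-0.56390 +0.81225 -0.14922]
    [-0.37986 -0.09466 +0.92019]
t = (-0.0335, 0.0412, 0.6348) m
M0: Pc = R·M0+t = (-0.04864, +0.17331, +0.66218); u = 676.1·(-0.04864)/0.66218 + 330.4 = 280.7367, v = 529.0·(+0.17331)/0.66218 + 249.7 = 388.1540
M1: Pc = R·M1+t = (+0.09215, +0.06504, +0.58925); u = 676.1·(+0.09215)/0.58925 + 330.4 = 436.1352, v = 529.0·(+0.06504)/0.58925 + 249.7 = 308.0910
M2: Pc = R·M2+t = (-0.01836, -0.09091, +0.60742); u = 676.1·(-0.01836)/0.60742 + 330.4 = 309.9648, v = 529.0·(-0.09091)/0.60742 + 249.7 = 170.5266
M3: Pc = R·M3+t = (-0.15915, +0.01736, +0.68035); u = 676.1·(-0.15915)/0.68035 + 330.4 = 172.2430, v = 529.0·(+0.01736)/0.68035 + 249.7 = 263.1973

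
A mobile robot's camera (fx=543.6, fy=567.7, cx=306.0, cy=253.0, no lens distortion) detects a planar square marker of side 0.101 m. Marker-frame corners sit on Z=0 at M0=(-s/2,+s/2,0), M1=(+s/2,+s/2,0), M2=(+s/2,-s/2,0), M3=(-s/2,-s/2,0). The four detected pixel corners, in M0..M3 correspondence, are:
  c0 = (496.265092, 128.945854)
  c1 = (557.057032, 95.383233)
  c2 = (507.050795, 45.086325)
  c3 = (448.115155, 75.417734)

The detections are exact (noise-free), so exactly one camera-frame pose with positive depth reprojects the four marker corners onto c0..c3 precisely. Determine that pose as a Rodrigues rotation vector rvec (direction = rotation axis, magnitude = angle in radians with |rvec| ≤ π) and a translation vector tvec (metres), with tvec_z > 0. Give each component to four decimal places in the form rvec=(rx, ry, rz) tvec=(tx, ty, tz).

rvec=(-0.4516, -0.0993, -0.5263) tvec=(0.2606, -0.2137, 0.7232)

Intrinsics K: fx=543.6, fy=567.7, cx=306.0, cy=253.0
Marker side s = 0.101 m; corners in marker frame (Z=0):
  M0 = (-0.0505, +0.0505, 0)
  M1 = (+0.0505, +0.0505, 0)
  M2 = (+0.0505, -0.0505, 0)
  M3 = (-0.0505, -0.0505, 0)
Detected image corners:
  c0 = (496.265092, 128.945854) px
  c1 = (557.057032, 95.383233) px
  c2 = (507.050795, 45.086325) px
  c3 = (448.115155, 75.417734) px
Planar DLT: solve 8×8 A·h = b for H (H[2,2]=1):
  H  [+735.07892 +214.97045 +501.88233]
  H  [-291.38506 +467.21417 +85.27151]
  H  [+0.28403 -0.53987 +1.00000]
B = K⁻¹H; ‖b₁‖=1.382679, ‖b₂‖=1.382679; λ = 2/(‖b₁‖+‖b₂‖) = 0.723233, sign → tz>0 ⇒ λ=+0.723233
r₁ = λ·B[:,0] = (+0.86235,-0.46276,+0.20542); r₂ = λ·B[:,1] = (+0.50580,+0.76923,-0.39046)
r₃ = r₁×r₂ = (+0.02267,+0.44061,+0.89741); SVD([r₁ r₂ r₃]) → R = UVᵀ:
  R  [+0.86235 +0.50580 +0.02267]
  R  [-0.46276 +0.76923 +0.44061]
  R  [+0.20542 -0.39046 +0.89741]
t = (+0.26061, -0.21368, +0.72323) m
tr R = 2.528990; θ = arccos((tr R − 1)/2) = 0.700538 rad = 40.138°
axis k = ((R−Rᵀ)₃₂, (R−Rᵀ)₁₃, (R−Rᵀ)₂₁) / (2 sinθ) = (-0.644609, -0.141747, -0.751257)
rvec = θ·k = (-0.451573, -0.099299, -0.526284)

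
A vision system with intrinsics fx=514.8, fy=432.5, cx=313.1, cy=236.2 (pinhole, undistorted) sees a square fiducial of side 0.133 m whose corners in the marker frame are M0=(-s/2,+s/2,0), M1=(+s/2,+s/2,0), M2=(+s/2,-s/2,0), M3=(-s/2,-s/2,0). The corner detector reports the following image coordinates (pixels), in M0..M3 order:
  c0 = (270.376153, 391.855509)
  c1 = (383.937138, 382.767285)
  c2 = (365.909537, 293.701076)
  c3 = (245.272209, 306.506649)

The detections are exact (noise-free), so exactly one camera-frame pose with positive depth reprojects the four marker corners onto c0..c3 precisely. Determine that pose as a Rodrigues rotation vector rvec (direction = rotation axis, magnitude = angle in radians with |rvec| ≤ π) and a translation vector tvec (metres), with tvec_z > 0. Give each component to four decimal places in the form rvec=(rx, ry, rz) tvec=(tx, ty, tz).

rvec=(0.3049, 0.1251, -0.1678) tvec=(0.0029, 0.1445, 0.5732)

Intrinsics K: fx=514.8, fy=432.5, cx=313.1, cy=236.2
Marker side s = 0.133 m; corners in marker frame (Z=0):
  M0 = (-0.0665, +0.0665, 0)
  M1 = (+0.0665, +0.0665, 0)
  M2 = (+0.0665, -0.0665, 0)
  M3 = (-0.0665, -0.0665, 0)
Detected image corners:
  c0 = (270.376153, 391.855509) px
  c1 = (383.937138, 382.767285) px
  c2 = (365.909537, 293.701076) px
  c3 = (245.272209, 306.506649) px
Planar DLT: solve 8×8 A·h = b for H (H[2,2]=1):
  H  [+798.08712 +321.35698 +315.73094]
  H  [-170.34992 +827.92502 +345.25637]
  H  [-0.25751 +0.50179 +1.00000]
B = K⁻¹H; ‖b₁‖=1.744696, ‖b₂‖=1.744696; λ = 2/(‖b₁‖+‖b₂‖) = 0.573166, sign → tz>0 ⇒ λ=+0.573166
r₁ = λ·B[:,0] = (+0.97834,-0.14515,-0.14760); r₂ = λ·B[:,1] = (+0.18287,+0.94013,+0.28761)
r₃ = r₁×r₂ = (+0.09701,-0.30837,+0.94631); SVD([r₁ r₂ r₃]) → R = UVᵀ:
  R  [+0.97834 +0.18287 +0.09701]
  R  [-0.14515 +0.94013 -0.30837]
  R  [-0.14760 +0.28761 +0.94631]
t = (+0.00293, +0.14453, +0.57317) m
tr R = 2.864774; θ = arccos((tr R − 1)/2) = 0.369835 rad = 21.190°
axis k = ((R−Rᵀ)₃₂, (R−Rᵀ)₁₃, (R−Rᵀ)₂₁) / (2 sinθ) = (+0.824399, +0.338364, -0.453736)
rvec = θ·k = (+0.304892, +0.125139, -0.167807)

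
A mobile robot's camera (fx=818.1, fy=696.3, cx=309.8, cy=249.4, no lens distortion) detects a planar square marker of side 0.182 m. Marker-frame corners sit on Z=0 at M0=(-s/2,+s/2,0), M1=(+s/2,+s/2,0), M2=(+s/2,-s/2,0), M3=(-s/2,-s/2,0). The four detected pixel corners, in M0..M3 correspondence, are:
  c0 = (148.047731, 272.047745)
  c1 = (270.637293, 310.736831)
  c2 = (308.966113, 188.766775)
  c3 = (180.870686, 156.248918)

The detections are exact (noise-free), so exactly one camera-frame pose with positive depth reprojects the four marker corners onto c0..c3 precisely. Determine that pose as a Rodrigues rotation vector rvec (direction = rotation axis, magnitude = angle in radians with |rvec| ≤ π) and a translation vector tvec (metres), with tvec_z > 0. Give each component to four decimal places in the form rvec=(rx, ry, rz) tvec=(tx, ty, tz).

rvec=(0.1033, 0.3649, 0.2881) tvec=(-0.1059, -0.0252, 1.0218)

Intrinsics K: fx=818.1, fy=696.3, cx=309.8, cy=249.4
Marker side s = 0.182 m; corners in marker frame (Z=0):
  M0 = (-0.0910, +0.0910, 0)
  M1 = (+0.0910, +0.0910, 0)
  M2 = (+0.0910, -0.0910, 0)
  M3 = (-0.0910, -0.0910, 0)
Detected image corners:
  c0 = (148.047731, 272.047745) px
  c1 = (270.637293, 310.736831) px
  c2 = (308.966113, 188.766775) px
  c3 = (180.870686, 156.248918) px
Planar DLT: solve 8×8 A·h = b for H (H[2,2]=1):
  H  [+613.65417 -161.44041 +225.01204]
  H  [+119.42617 +686.99335 +232.21598]
  H  [-0.32949 +0.14784 +1.00000]
B = K⁻¹H; ‖b₁‖=0.978667, ‖b₂‖=0.978667; λ = 2/(‖b₁‖+‖b₂‖) = 1.021798, sign → tz>0 ⇒ λ=+1.021798
r₁ = λ·B[:,0] = (+0.89394,+0.29584,-0.33667); r₂ = λ·B[:,1] = (-0.25884,+0.95404,+0.15106)
r₃ = r₁×r₂ = (+0.36589,-0.04789,+0.92943); SVD([r₁ r₂ r₃]) → R = UVᵀ:
  R  [+0.89394 -0.25884 +0.36589]
  R  [+0.29584 +0.95404 -0.04789]
  R  [-0.33667 +0.15106 +0.92943]
t = (-0.10590, -0.02522, +1.02180) m
tr R = 2.777401; θ = arccos((tr R − 1)/2) = 0.476293 rad = 27.290°
axis k = ((R−Rᵀ)₃₂, (R−Rᵀ)₁₃, (R−Rᵀ)₂₁) / (2 sinθ) = (+0.216963, +0.766170, +0.604905)
rvec = θ·k = (+0.103338, +0.364922, +0.288112)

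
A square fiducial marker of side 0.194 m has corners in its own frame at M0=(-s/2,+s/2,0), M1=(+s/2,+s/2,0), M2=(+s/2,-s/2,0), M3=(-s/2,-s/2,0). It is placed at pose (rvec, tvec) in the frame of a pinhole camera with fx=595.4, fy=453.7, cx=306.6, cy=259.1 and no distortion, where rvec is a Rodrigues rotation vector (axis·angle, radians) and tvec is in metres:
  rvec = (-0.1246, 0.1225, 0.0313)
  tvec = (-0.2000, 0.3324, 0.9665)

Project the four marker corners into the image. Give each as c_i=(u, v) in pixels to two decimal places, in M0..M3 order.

Intrinsics K: fx=595.4, fy=453.7, cx=306.6, cy=259.1
Marker side s = 0.194 m; corners in marker frame (Z=0):
  M0 = (-0.0970, +0.0970, 0)
  M1 = (+0.0970, +0.0970, 0)
  M2 = (+0.0970, -0.0970, 0)
  M3 = (-0.0970, -0.0970, 0)
rvec = (-0.1246, 0.1225, 0.0313), |rvec| = θ = 0.17751 rad = 10.171°
Rodrigues: sinθ=0.17658, 1−cosθ=0.01571; R = I + sinθ·[k]× + (1−cosθ)·[k]×²:
    [+0.99203 -0.03875 +0.11991]
    [+0.02352 +0.99177 +0.12586]
    [-0.12380 -0.12203 +0.98477]
t = (-0.2000, 0.3324, 0.9665) m
M0: Pc = R·M0+t = (-0.29999, +0.42632, +0.96667); u = 595.4·(-0.29999)/0.96667 + 306.6 = 121.8307, v = 453.7·(+0.42632)/0.96667 + 259.1 = 459.1900
M1: Pc = R·M1+t = (-0.10753, +0.43088, +0.94265); u = 595.4·(-0.10753)/0.94265 + 306.6 = 238.6806, v = 453.7·(+0.43088)/0.94265 + 259.1 = 466.4845
M2: Pc = R·M2+t = (-0.10001, +0.23848, +0.96633); u = 595.4·(-0.10001)/0.96633 + 306.6 = 244.9762, v = 453.7·(+0.23848)/0.96633 + 259.1 = 371.0686
M3: Pc = R·M3+t = (-0.29247, +0.23392, +0.99035); u = 595.4·(-0.29247)/0.99035 + 306.6 = 130.7670, v = 453.7·(+0.23392)/0.99035 + 259.1 = 366.2625

c0=(121.83, 459.19) c1=(238.68, 466.48) c2=(244.98, 371.07) c3=(130.77, 366.26)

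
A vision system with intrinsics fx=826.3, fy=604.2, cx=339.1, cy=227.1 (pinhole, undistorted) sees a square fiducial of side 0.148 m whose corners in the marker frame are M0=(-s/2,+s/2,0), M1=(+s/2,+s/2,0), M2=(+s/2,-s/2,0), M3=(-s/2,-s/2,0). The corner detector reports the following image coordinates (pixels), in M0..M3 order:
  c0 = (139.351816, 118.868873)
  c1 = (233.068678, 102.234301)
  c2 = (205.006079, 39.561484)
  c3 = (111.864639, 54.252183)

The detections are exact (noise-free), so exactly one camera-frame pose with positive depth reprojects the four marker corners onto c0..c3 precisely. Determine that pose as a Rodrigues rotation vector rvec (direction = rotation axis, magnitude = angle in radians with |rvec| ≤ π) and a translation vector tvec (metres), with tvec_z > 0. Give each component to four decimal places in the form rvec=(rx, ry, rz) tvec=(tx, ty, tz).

rvec=(-0.1598, -0.2156, -0.3070) tvec=(-0.2575, -0.3150, 1.2799)

Intrinsics K: fx=826.3, fy=604.2, cx=339.1, cy=227.1
Marker side s = 0.148 m; corners in marker frame (Z=0):
  M0 = (-0.0740, +0.0740, 0)
  M1 = (+0.0740, +0.0740, 0)
  M2 = (+0.0740, -0.0740, 0)
  M3 = (-0.0740, -0.0740, 0)
Detected image corners:
  c0 = (139.351816, 118.868873) px
  c1 = (233.068678, 102.234301) px
  c2 = (205.006079, 39.561484) px
  c3 = (111.864639, 54.252183) px
Planar DLT: solve 8×8 A·h = b for H (H[2,2]=1):
  H  [+662.75745 +171.16097 +172.85597]
  H  [-91.39367 +422.38964 +78.39736]
  H  [+0.18276 -0.09594 +1.00000]
B = K⁻¹H; ‖b₁‖=0.781296, ‖b₂‖=0.781296; λ = 2/(‖b₁‖+‖b₂‖) = 1.279925, sign → tz>0 ⇒ λ=+1.279925
r₁ = λ·B[:,0] = (+0.93060,-0.28153,+0.23392); r₂ = λ·B[:,1] = (+0.31552,+0.94094,-0.12280)
r₃ = r₁×r₂ = (-0.18553,+0.18809,+0.96447); SVD([r₁ r₂ r₃]) → R = UVᵀ:
  R  [+0.93061 +0.31552 -0.18553]
  R  [-0.28153 +0.94094 +0.18809]
  R  [+0.23392 -0.12280 +0.96447]
t = (-0.25751, -0.31501, +1.27992) m
tr R = 2.836014; θ = arccos((tr R − 1)/2) = 0.407771 rad = 23.364°
axis k = ((R−Rᵀ)₃₂, (R−Rᵀ)₁₃, (R−Rᵀ)₂₁) / (2 sinθ) = (-0.391977, -0.528847, -0.752778)
rvec = θ·k = (-0.159837, -0.215648, -0.306961)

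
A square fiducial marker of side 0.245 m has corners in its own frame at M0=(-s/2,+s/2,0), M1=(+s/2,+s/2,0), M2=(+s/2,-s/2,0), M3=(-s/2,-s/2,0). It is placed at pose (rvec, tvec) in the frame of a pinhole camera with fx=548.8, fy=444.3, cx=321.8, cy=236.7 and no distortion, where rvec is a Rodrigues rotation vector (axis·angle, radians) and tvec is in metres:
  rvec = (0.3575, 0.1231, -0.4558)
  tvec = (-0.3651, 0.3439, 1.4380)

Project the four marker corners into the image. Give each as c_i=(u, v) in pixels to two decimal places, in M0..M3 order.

c0=(168.45, 383.76) c1=(245.98, 358.00) c2=(197.73, 298.48) c3=(117.70, 327.61)

Intrinsics K: fx=548.8, fy=444.3, cx=321.8, cy=236.7
Marker side s = 0.245 m; corners in marker frame (Z=0):
  M0 = (-0.1225, +0.1225, 0)
  M1 = (+0.1225, +0.1225, 0)
  M2 = (+0.1225, -0.1225, 0)
  M3 = (-0.1225, -0.1225, 0)
rvec = (0.3575, 0.1231, -0.4558), |rvec| = θ = 0.59221 rad = 33.931°
Rodrigues: sinθ=0.55820, 1−cosθ=0.17029; R = I + sinθ·[k]× + (1−cosθ)·[k]×²:
    [+0.89177 +0.45099 +0.03691]
    [-0.40825 +0.83707 -0.36421]
    [-0.19515 +0.30972 +0.93058]
t = (-0.3651, 0.3439, 1.4380) m
M0: Pc = R·M0+t = (-0.41910, +0.49645, +1.49985); u = 548.8·(-0.41910)/1.49985 + 321.8 = 168.4514, v = 444.3·(+0.49645)/1.49985 + 236.7 = 383.7640
M1: Pc = R·M1+t = (-0.20061, +0.39643, +1.45204); u = 548.8·(-0.20061)/1.45204 + 321.8 = 245.9780, v = 444.3·(+0.39643)/1.45204 + 236.7 = 358.0013
M2: Pc = R·M2+t = (-0.31110, +0.19135, +1.37615); u = 548.8·(-0.31110)/1.37615 + 321.8 = 197.7336, v = 444.3·(+0.19135)/1.37615 + 236.7 = 298.4781
M3: Pc = R·M3+t = (-0.52959, +0.29137, +1.42396); u = 548.8·(-0.52959)/1.42396 + 321.8 = 117.6955, v = 444.3·(+0.29137)/1.42396 + 236.7 = 327.6122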